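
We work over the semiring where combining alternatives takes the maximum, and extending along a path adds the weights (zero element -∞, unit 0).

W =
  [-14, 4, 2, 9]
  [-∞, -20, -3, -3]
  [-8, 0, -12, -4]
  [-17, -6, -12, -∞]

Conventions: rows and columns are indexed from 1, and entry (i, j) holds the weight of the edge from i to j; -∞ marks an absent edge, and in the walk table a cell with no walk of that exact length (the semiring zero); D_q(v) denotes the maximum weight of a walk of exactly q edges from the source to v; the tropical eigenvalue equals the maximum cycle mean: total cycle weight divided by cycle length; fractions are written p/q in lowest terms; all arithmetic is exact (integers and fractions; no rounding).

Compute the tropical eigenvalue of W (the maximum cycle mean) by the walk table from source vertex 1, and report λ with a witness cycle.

q=0: [0, -∞, -∞, -∞]
q=1: [-14, 4, 2, 9]
q=2: [-6, 3, 1, 1]
q=3: [-7, 1, 0, 3]
q=4: [-8, 0, -2, 2]
Optimal cycle mean attained by: cycle 2->3->2, total (-3) + 0, length 2.
Answer: λ = -3/2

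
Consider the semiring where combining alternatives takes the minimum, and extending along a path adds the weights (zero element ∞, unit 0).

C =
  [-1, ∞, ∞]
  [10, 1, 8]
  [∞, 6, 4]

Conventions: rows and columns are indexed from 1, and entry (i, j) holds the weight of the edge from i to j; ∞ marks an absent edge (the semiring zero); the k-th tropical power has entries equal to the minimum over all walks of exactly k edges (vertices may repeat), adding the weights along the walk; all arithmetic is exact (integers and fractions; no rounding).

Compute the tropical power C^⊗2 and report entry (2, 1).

C^⊗2:
  [-2, ∞, ∞]
  [9, 2, 9]
  [16, 7, 8]
Key observation: the optimum is the walk 2->1->1, with weight 10 + (-1) = 9.
Optimal value attained by: walk 2->1->1.
Answer: (C^⊗2)[2][1] = 9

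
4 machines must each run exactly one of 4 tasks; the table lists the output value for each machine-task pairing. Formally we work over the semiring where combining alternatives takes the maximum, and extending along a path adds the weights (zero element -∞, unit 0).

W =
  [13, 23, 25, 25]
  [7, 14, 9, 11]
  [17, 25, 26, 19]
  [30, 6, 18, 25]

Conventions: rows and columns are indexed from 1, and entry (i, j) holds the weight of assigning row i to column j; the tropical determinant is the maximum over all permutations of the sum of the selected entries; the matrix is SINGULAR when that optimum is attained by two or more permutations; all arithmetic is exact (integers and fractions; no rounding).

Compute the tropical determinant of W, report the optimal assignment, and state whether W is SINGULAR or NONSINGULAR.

σ = (1, 2, 3, 4): 13 + 14 + 26 + 25 = 78
σ = (1, 2, 4, 3): 13 + 14 + 19 + 18 = 64
σ = (1, 3, 2, 4): 13 + 9 + 25 + 25 = 72
σ = (1, 3, 4, 2): 13 + 9 + 19 + 6 = 47
σ = (1, 4, 2, 3): 13 + 11 + 25 + 18 = 67
σ = (1, 4, 3, 2): 13 + 11 + 26 + 6 = 56
σ = (2, 1, 3, 4): 23 + 7 + 26 + 25 = 81
σ = (2, 1, 4, 3): 23 + 7 + 19 + 18 = 67
σ = (2, 3, 1, 4): 23 + 9 + 17 + 25 = 74
σ = (2, 3, 4, 1): 23 + 9 + 19 + 30 = 81
σ = (2, 4, 1, 3): 23 + 11 + 17 + 18 = 69
σ = (2, 4, 3, 1): 23 + 11 + 26 + 30 = 90
σ = (3, 1, 2, 4): 25 + 7 + 25 + 25 = 82
σ = (3, 1, 4, 2): 25 + 7 + 19 + 6 = 57
σ = (3, 2, 1, 4): 25 + 14 + 17 + 25 = 81
σ = (3, 2, 4, 1): 25 + 14 + 19 + 30 = 88
σ = (3, 4, 1, 2): 25 + 11 + 17 + 6 = 59
σ = (3, 4, 2, 1): 25 + 11 + 25 + 30 = 91
σ = (4, 1, 2, 3): 25 + 7 + 25 + 18 = 75
σ = (4, 1, 3, 2): 25 + 7 + 26 + 6 = 64
σ = (4, 2, 1, 3): 25 + 14 + 17 + 18 = 74
σ = (4, 2, 3, 1): 25 + 14 + 26 + 30 = 95
σ = (4, 3, 1, 2): 25 + 9 + 17 + 6 = 57
σ = (4, 3, 2, 1): 25 + 9 + 25 + 30 = 89
Optimal value attained by: σ = (4, 2, 3, 1).
Answer: det⊕(W) = 95; verdict: NONSINGULAR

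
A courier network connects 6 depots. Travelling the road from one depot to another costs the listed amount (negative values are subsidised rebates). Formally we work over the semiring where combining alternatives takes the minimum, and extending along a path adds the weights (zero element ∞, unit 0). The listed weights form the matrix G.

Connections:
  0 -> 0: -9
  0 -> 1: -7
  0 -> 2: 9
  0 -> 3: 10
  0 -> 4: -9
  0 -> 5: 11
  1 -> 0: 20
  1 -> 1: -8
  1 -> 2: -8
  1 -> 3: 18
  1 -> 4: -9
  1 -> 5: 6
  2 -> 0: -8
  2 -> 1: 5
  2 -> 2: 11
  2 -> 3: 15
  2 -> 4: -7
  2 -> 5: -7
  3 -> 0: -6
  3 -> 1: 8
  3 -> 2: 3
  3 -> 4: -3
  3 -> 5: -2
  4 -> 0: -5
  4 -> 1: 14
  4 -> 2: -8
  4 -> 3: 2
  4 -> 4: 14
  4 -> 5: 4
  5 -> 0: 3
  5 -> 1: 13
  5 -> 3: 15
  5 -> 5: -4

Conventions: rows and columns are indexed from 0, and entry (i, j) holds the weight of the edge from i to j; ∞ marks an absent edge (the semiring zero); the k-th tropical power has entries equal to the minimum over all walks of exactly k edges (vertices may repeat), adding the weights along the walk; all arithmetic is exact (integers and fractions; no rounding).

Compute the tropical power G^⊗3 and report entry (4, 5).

G^⊗2:
  [-18, -16, -17, -7, -18, -5]
  [-16, -16, -17, -7, -17, -15]
  [-17, -15, -15, -5, -17, -11]
  [-15, -13, -11, -1, -15, -6]
  [-16, -12, 3, 5, -15, -15]
  [-6, -4, 5, 11, -6, -8]
G^⊗3:
  [-27, -25, -26, -16, -27, -24]
  [-25, -24, -25, -15, -25, -24]
  [-26, -24, -25, -15, -26, -22]
  [-24, -22, -23, -13, -24, -18]
  [-25, -23, -23, -13, -25, -19]
  [-15, -13, -14, -4, -15, -12]
Key observation: the optimum is the walk 4->2->5->5, with weight (-8) + (-7) + (-4) = -19.
Optimal value attained by: walk 4->2->5->5.
Answer: (G^⊗3)[4][5] = -19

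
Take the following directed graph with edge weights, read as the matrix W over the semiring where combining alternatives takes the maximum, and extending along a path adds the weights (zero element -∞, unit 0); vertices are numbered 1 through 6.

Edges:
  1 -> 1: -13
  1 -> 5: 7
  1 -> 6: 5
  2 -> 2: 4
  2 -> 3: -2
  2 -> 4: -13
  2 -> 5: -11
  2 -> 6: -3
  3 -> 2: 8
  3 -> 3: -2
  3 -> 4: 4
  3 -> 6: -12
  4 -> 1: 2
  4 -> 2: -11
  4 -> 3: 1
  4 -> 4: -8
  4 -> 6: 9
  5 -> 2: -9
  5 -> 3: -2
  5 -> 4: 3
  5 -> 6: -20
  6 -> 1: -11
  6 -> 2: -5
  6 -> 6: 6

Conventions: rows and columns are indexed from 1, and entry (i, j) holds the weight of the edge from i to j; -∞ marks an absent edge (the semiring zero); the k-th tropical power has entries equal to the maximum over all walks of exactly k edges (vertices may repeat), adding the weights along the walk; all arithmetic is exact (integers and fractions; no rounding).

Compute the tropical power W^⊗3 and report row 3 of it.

W^⊗2:
  [-6, 0, 5, 10, -6, 11]
  [-11, 8, 2, 2, -7, 3]
  [6, 12, 6, 2, -3, 13]
  [-2, 9, -1, 5, 9, 15]
  [5, 6, 4, 2, -20, 12]
  [-5, 1, -7, -18, -4, 12]
W^⊗3:
  [12, 13, 11, 9, 1, 19]
  [4, 12, 6, 6, -3, 11]
  [4, 16, 10, 10, 13, 19]
  [7, 13, 7, 12, 5, 21]
  [4, 12, 4, 8, 12, 18]
  [1, 7, -1, -1, 2, 18]
Answer: row 3 of W^⊗3 = [4, 16, 10, 10, 13, 19]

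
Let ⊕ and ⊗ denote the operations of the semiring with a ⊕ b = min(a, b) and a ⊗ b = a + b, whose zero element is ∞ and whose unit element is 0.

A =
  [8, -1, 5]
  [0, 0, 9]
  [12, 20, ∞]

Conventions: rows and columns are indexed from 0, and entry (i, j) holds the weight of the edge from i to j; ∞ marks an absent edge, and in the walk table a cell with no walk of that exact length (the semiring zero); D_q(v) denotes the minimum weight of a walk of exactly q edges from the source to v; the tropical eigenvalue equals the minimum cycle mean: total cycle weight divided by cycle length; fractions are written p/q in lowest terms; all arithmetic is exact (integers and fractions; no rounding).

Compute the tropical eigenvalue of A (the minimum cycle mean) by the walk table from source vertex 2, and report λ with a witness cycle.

q=0: [∞, ∞, 0]
q=1: [12, 20, ∞]
q=2: [20, 11, 17]
q=3: [11, 11, 20]
Optimal cycle mean attained by: cycle 0->1->0, total (-1) + 0, length 2.
Answer: λ = -1/2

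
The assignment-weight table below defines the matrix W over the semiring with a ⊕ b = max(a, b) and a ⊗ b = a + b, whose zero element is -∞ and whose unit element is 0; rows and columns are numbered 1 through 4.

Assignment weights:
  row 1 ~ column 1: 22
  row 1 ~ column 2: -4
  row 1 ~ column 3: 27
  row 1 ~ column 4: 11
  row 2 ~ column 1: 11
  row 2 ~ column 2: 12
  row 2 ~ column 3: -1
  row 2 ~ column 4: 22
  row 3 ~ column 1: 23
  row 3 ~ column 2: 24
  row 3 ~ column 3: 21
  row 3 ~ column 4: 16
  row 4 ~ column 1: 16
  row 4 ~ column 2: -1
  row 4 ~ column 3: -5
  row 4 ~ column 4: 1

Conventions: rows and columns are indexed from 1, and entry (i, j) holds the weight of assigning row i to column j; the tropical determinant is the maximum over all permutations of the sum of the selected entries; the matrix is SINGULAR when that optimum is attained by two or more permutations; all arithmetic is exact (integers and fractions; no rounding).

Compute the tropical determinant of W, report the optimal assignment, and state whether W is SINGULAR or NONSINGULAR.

σ = (1, 2, 3, 4): 22 + 12 + 21 + 1 = 56
σ = (1, 2, 4, 3): 22 + 12 + 16 + (-5) = 45
σ = (1, 3, 2, 4): 22 + (-1) + 24 + 1 = 46
σ = (1, 3, 4, 2): 22 + (-1) + 16 + (-1) = 36
σ = (1, 4, 2, 3): 22 + 22 + 24 + (-5) = 63
σ = (1, 4, 3, 2): 22 + 22 + 21 + (-1) = 64
σ = (2, 1, 3, 4): (-4) + 11 + 21 + 1 = 29
σ = (2, 1, 4, 3): (-4) + 11 + 16 + (-5) = 18
σ = (2, 3, 1, 4): (-4) + (-1) + 23 + 1 = 19
σ = (2, 3, 4, 1): (-4) + (-1) + 16 + 16 = 27
σ = (2, 4, 1, 3): (-4) + 22 + 23 + (-5) = 36
σ = (2, 4, 3, 1): (-4) + 22 + 21 + 16 = 55
σ = (3, 1, 2, 4): 27 + 11 + 24 + 1 = 63
σ = (3, 1, 4, 2): 27 + 11 + 16 + (-1) = 53
σ = (3, 2, 1, 4): 27 + 12 + 23 + 1 = 63
σ = (3, 2, 4, 1): 27 + 12 + 16 + 16 = 71
σ = (3, 4, 1, 2): 27 + 22 + 23 + (-1) = 71
σ = (3, 4, 2, 1): 27 + 22 + 24 + 16 = 89
σ = (4, 1, 2, 3): 11 + 11 + 24 + (-5) = 41
σ = (4, 1, 3, 2): 11 + 11 + 21 + (-1) = 42
σ = (4, 2, 1, 3): 11 + 12 + 23 + (-5) = 41
σ = (4, 2, 3, 1): 11 + 12 + 21 + 16 = 60
σ = (4, 3, 1, 2): 11 + (-1) + 23 + (-1) = 32
σ = (4, 3, 2, 1): 11 + (-1) + 24 + 16 = 50
Optimal value attained by: σ = (3, 4, 2, 1).
Answer: det⊕(W) = 89; verdict: NONSINGULAR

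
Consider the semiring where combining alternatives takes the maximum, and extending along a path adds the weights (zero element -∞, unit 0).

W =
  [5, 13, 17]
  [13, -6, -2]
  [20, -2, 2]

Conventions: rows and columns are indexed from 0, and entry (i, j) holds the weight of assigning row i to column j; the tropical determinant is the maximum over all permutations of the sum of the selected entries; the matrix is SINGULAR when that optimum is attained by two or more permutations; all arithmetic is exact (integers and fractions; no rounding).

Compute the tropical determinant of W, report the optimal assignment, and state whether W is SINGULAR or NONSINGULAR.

σ = (0, 1, 2): 5 + (-6) + 2 = 1
σ = (0, 2, 1): 5 + (-2) + (-2) = 1
σ = (1, 0, 2): 13 + 13 + 2 = 28
σ = (1, 2, 0): 13 + (-2) + 20 = 31
σ = (2, 0, 1): 17 + 13 + (-2) = 28
σ = (2, 1, 0): 17 + (-6) + 20 = 31
Optimal value attained by: σ = (1, 2, 0).
Answer: det⊕(W) = 31; verdict: SINGULAR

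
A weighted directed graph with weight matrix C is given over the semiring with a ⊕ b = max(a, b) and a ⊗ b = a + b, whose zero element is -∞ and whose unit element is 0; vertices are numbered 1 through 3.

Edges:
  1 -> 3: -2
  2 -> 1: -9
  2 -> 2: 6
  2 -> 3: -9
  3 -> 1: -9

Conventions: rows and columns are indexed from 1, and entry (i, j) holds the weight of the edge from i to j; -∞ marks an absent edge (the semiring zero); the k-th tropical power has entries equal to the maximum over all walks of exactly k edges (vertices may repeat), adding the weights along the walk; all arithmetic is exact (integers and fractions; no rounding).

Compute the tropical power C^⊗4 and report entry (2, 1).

C^⊗2:
  [-11, -∞, -∞]
  [-3, 12, -3]
  [-∞, -∞, -11]
C^⊗3:
  [-∞, -∞, -13]
  [3, 18, 3]
  [-20, -∞, -∞]
C^⊗4:
  [-22, -∞, -∞]
  [9, 24, 9]
  [-∞, -∞, -22]
Key observation: the optimum is the walk 2->2->2->2->1, with weight 6 + 6 + 6 + (-9) = 9.
Optimal value attained by: walk 2->2->2->2->1.
Answer: (C^⊗4)[2][1] = 9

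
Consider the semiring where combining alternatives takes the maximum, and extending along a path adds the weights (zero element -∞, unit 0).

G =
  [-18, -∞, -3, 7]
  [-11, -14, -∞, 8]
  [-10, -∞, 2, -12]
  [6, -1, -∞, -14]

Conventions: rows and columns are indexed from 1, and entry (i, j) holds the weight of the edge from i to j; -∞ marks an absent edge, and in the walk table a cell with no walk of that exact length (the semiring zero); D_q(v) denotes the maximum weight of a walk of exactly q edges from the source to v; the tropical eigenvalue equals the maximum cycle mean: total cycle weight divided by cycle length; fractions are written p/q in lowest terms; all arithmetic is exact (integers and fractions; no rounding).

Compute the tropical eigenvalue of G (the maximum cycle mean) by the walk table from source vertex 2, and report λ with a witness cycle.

q=0: [-∞, 0, -∞, -∞]
q=1: [-11, -14, -∞, 8]
q=2: [14, 7, -14, -4]
q=3: [2, -5, 11, 21]
q=4: [27, 20, 13, 9]
Optimal cycle mean attained by: cycle 1->4->1, total 7 + 6, length 2.
Answer: λ = 13/2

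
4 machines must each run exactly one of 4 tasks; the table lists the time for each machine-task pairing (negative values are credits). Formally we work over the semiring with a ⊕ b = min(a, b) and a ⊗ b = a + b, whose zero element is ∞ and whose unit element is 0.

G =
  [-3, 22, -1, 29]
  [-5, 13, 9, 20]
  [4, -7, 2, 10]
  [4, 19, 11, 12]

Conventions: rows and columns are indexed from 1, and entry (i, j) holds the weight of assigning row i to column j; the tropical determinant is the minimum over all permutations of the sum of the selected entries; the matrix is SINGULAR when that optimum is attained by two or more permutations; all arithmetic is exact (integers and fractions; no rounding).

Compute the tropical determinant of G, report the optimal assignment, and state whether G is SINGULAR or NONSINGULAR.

σ = (1, 2, 3, 4): (-3) + 13 + 2 + 12 = 24
σ = (1, 2, 4, 3): (-3) + 13 + 10 + 11 = 31
σ = (1, 3, 2, 4): (-3) + 9 + (-7) + 12 = 11
σ = (1, 3, 4, 2): (-3) + 9 + 10 + 19 = 35
σ = (1, 4, 2, 3): (-3) + 20 + (-7) + 11 = 21
σ = (1, 4, 3, 2): (-3) + 20 + 2 + 19 = 38
σ = (2, 1, 3, 4): 22 + (-5) + 2 + 12 = 31
σ = (2, 1, 4, 3): 22 + (-5) + 10 + 11 = 38
σ = (2, 3, 1, 4): 22 + 9 + 4 + 12 = 47
σ = (2, 3, 4, 1): 22 + 9 + 10 + 4 = 45
σ = (2, 4, 1, 3): 22 + 20 + 4 + 11 = 57
σ = (2, 4, 3, 1): 22 + 20 + 2 + 4 = 48
σ = (3, 1, 2, 4): (-1) + (-5) + (-7) + 12 = -1
σ = (3, 1, 4, 2): (-1) + (-5) + 10 + 19 = 23
σ = (3, 2, 1, 4): (-1) + 13 + 4 + 12 = 28
σ = (3, 2, 4, 1): (-1) + 13 + 10 + 4 = 26
σ = (3, 4, 1, 2): (-1) + 20 + 4 + 19 = 42
σ = (3, 4, 2, 1): (-1) + 20 + (-7) + 4 = 16
σ = (4, 1, 2, 3): 29 + (-5) + (-7) + 11 = 28
σ = (4, 1, 3, 2): 29 + (-5) + 2 + 19 = 45
σ = (4, 2, 1, 3): 29 + 13 + 4 + 11 = 57
σ = (4, 2, 3, 1): 29 + 13 + 2 + 4 = 48
σ = (4, 3, 1, 2): 29 + 9 + 4 + 19 = 61
σ = (4, 3, 2, 1): 29 + 9 + (-7) + 4 = 35
Optimal value attained by: σ = (3, 1, 2, 4).
Answer: det⊕(G) = -1; verdict: NONSINGULAR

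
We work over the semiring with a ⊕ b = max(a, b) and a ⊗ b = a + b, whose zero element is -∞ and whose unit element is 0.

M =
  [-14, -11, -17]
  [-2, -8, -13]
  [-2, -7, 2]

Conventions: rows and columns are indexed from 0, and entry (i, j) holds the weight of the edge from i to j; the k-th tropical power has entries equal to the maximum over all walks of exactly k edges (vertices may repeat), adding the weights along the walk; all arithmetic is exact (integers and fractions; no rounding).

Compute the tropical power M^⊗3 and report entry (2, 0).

M^⊗2:
  [-13, -19, -15]
  [-10, -13, -11]
  [0, -5, 4]
M^⊗3:
  [-17, -22, -13]
  [-13, -18, -9]
  [2, -3, 6]
Key observation: the optimum is the walk 2->2->2->0, with weight 2 + 2 + (-2) = 2.
Optimal value attained by: walk 2->2->2->0.
Answer: (M^⊗3)[2][0] = 2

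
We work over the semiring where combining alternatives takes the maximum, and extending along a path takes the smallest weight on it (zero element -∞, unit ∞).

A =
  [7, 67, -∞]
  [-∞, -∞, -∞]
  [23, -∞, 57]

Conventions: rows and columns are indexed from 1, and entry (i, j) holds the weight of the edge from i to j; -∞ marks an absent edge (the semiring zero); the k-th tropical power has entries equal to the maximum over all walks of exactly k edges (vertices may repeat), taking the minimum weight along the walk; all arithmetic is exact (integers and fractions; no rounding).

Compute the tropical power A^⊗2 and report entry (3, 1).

A^⊗2:
  [7, 7, -∞]
  [-∞, -∞, -∞]
  [23, 23, 57]
Key observation: the optimum is the walk 3->3->1, with weight 57 min 23 = 23.
Optimal value attained by: walk 3->3->1.
Answer: (A^⊗2)[3][1] = 23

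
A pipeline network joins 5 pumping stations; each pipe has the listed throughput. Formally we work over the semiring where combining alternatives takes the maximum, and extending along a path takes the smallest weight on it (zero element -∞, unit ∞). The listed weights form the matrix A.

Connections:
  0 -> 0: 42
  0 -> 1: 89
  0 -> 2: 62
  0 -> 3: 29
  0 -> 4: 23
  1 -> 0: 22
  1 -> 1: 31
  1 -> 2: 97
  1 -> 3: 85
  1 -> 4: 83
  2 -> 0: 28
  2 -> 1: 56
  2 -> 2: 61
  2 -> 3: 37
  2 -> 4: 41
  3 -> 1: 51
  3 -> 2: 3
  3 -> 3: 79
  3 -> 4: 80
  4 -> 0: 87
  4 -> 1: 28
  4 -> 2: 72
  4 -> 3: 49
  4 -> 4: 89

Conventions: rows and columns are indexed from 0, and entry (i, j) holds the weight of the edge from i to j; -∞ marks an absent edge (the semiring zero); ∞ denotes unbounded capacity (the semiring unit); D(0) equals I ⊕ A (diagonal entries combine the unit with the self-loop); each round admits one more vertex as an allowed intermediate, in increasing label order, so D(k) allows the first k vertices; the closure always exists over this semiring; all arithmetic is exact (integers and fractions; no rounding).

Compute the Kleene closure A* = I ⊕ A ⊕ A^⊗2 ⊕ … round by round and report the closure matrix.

D(0):
  [∞, 89, 62, 29, 23]
  [22, ∞, 97, 85, 83]
  [28, 56, ∞, 37, 41]
  [-∞, 51, 3, ∞, 80]
  [87, 28, 72, 49, ∞]
D(1):
  [∞, 89, 62, 29, 23]
  [22, ∞, 97, 85, 83]
  [28, 56, ∞, 37, 41]
  [-∞, 51, 3, ∞, 80]
  [87, 87, 72, 49, ∞]
D(2):
  [∞, 89, 89, 85, 83]
  [22, ∞, 97, 85, 83]
  [28, 56, ∞, 56, 56]
  [22, 51, 51, ∞, 80]
  [87, 87, 87, 85, ∞]
D(3):
  [∞, 89, 89, 85, 83]
  [28, ∞, 97, 85, 83]
  [28, 56, ∞, 56, 56]
  [28, 51, 51, ∞, 80]
  [87, 87, 87, 85, ∞]
D(4):
  [∞, 89, 89, 85, 83]
  [28, ∞, 97, 85, 83]
  [28, 56, ∞, 56, 56]
  [28, 51, 51, ∞, 80]
  [87, 87, 87, 85, ∞]
D(5):
  [∞, 89, 89, 85, 83]
  [83, ∞, 97, 85, 83]
  [56, 56, ∞, 56, 56]
  [80, 80, 80, ∞, 80]
  [87, 87, 87, 85, ∞]
Answer: A* = [[∞, 89, 89, 85, 83], [83, ∞, 97, 85, 83], [56, 56, ∞, 56, 56], [80, 80, 80, ∞, 80], [87, 87, 87, 85, ∞]]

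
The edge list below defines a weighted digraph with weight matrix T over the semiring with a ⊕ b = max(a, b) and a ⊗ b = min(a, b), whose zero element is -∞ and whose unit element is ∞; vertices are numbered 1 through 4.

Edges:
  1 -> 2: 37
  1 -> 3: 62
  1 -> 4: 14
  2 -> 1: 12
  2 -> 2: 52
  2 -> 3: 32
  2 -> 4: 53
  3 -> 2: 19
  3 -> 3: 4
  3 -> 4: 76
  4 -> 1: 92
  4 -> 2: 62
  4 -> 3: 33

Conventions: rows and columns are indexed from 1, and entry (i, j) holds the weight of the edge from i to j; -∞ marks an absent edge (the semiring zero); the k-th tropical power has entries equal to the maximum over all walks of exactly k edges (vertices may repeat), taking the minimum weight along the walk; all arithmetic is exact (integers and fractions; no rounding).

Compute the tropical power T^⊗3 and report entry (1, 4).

T^⊗2:
  [14, 37, 32, 62]
  [53, 53, 33, 52]
  [76, 62, 33, 19]
  [12, 52, 62, 53]
T^⊗3:
  [62, 62, 33, 37]
  [52, 52, 53, 53]
  [19, 52, 62, 53]
  [53, 53, 33, 62]
Key observation: the optimum is the walk 1->2->2->4, with weight 37 min 52 min 53 = 37.
Optimal value attained by: walk 1->2->2->4.
Answer: (T^⊗3)[1][4] = 37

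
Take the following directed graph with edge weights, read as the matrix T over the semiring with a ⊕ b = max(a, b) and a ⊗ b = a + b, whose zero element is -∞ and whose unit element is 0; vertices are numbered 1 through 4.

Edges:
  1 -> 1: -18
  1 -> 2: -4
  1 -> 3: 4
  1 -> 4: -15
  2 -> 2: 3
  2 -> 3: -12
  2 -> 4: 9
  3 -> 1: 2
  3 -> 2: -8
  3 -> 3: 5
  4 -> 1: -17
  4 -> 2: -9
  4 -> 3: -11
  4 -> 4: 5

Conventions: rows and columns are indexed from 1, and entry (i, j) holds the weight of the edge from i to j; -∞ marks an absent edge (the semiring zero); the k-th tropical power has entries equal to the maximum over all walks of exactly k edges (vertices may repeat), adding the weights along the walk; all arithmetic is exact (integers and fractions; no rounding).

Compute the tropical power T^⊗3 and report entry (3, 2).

T^⊗2:
  [6, -1, 9, 5]
  [-8, 6, -2, 14]
  [7, -2, 10, 1]
  [-9, -4, -6, 10]
T^⊗3:
  [11, 2, 14, 10]
  [0, 9, 3, 19]
  [12, 3, 15, 7]
  [-4, 1, -1, 15]
Key observation: the optimum is the walk 3->3->1->2, with weight 5 + 2 + (-4) = 3.
Optimal value attained by: walk 3->3->1->2.
Answer: (T^⊗3)[3][2] = 3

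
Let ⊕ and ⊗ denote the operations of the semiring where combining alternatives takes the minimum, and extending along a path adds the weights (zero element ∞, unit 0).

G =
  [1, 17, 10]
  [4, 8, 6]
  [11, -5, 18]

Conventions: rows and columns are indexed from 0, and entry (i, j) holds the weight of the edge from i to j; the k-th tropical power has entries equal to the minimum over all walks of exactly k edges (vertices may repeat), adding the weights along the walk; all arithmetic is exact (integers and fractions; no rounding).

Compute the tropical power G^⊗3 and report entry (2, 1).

G^⊗2:
  [2, 5, 11]
  [5, 1, 14]
  [-1, 3, 1]
G^⊗3:
  [3, 6, 11]
  [5, 9, 7]
  [0, -4, 9]
Key observation: the optimum is the walk 2->1->2->1, with weight (-5) + 6 + (-5) = -4.
Optimal value attained by: walk 2->1->2->1.
Answer: (G^⊗3)[2][1] = -4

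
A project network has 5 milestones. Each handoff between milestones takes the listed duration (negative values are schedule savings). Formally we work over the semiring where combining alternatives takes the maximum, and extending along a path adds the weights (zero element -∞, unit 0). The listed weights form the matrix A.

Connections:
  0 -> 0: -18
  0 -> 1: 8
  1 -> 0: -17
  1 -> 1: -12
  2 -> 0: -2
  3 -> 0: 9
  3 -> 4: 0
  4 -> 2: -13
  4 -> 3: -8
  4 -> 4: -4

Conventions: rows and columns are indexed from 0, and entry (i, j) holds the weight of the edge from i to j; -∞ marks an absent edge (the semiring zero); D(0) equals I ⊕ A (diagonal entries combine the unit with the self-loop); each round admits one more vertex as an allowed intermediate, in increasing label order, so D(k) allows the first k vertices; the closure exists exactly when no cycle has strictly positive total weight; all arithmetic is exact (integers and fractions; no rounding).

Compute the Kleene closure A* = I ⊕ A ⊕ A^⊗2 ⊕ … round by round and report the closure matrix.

D(0):
  [0, 8, -∞, -∞, -∞]
  [-17, 0, -∞, -∞, -∞]
  [-2, -∞, 0, -∞, -∞]
  [9, -∞, -∞, 0, 0]
  [-∞, -∞, -13, -8, 0]
D(1):
  [0, 8, -∞, -∞, -∞]
  [-17, 0, -∞, -∞, -∞]
  [-2, 6, 0, -∞, -∞]
  [9, 17, -∞, 0, 0]
  [-∞, -∞, -13, -8, 0]
D(2):
  [0, 8, -∞, -∞, -∞]
  [-17, 0, -∞, -∞, -∞]
  [-2, 6, 0, -∞, -∞]
  [9, 17, -∞, 0, 0]
  [-∞, -∞, -13, -8, 0]
D(3):
  [0, 8, -∞, -∞, -∞]
  [-17, 0, -∞, -∞, -∞]
  [-2, 6, 0, -∞, -∞]
  [9, 17, -∞, 0, 0]
  [-15, -7, -13, -8, 0]
D(4):
  [0, 8, -∞, -∞, -∞]
  [-17, 0, -∞, -∞, -∞]
  [-2, 6, 0, -∞, -∞]
  [9, 17, -∞, 0, 0]
  [1, 9, -13, -8, 0]
D(5):
  [0, 8, -∞, -∞, -∞]
  [-17, 0, -∞, -∞, -∞]
  [-2, 6, 0, -∞, -∞]
  [9, 17, -13, 0, 0]
  [1, 9, -13, -8, 0]
Answer: A* = [[0, 8, -∞, -∞, -∞], [-17, 0, -∞, -∞, -∞], [-2, 6, 0, -∞, -∞], [9, 17, -13, 0, 0], [1, 9, -13, -8, 0]]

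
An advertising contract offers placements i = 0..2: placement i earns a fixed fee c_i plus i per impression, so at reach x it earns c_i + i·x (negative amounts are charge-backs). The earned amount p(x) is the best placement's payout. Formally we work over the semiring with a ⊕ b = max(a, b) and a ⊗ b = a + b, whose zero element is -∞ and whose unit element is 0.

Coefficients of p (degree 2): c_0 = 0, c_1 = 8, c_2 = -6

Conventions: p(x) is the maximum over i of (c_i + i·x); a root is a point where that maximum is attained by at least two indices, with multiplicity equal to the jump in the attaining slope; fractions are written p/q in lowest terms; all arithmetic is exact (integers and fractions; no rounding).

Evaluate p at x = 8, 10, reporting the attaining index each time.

p(8) = max(0+0·8=0, 8+1·8=16, -6+2·8=10) = 16 (attained by i=1)
p(10) = max(0+0·10=0, 8+1·10=18, -6+2·10=14) = 18 (attained by i=1)
Answer: p(8) = 16; p(10) = 18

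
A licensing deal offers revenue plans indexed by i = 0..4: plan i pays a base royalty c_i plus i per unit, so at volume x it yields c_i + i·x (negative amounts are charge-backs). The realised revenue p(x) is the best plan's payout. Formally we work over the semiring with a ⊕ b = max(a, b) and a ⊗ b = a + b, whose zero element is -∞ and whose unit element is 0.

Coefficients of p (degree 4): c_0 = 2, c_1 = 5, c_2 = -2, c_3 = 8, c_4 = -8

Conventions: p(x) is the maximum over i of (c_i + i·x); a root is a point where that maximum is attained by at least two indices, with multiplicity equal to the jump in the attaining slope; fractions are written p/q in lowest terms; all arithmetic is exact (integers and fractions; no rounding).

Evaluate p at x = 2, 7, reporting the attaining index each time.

p(2) = max(2+0·2=2, 5+1·2=7, -2+2·2=2, 8+3·2=14, -8+4·2=0) = 14 (attained by i=3)
p(7) = max(2+0·7=2, 5+1·7=12, -2+2·7=12, 8+3·7=29, -8+4·7=20) = 29 (attained by i=3)
Answer: p(2) = 14; p(7) = 29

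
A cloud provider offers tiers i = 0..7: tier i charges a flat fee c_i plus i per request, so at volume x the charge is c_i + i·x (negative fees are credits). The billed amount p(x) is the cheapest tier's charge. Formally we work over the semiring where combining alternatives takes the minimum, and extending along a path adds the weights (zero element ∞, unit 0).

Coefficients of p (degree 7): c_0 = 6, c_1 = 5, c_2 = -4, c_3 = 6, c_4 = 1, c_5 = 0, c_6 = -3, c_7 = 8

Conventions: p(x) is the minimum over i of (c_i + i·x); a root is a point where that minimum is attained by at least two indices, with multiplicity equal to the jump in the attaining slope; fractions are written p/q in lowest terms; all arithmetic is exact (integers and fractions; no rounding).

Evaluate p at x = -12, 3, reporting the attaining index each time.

p(-12) = min(6+0·(-12)=6, 5+1·(-12)=-7, -4+2·(-12)=-28, 6+3·(-12)=-30, 1+4·(-12)=-47, 0+5·(-12)=-60, -3+6·(-12)=-75, 8+7·(-12)=-76) = -76 (attained by i=7)
p(3) = min(6+0·3=6, 5+1·3=8, -4+2·3=2, 6+3·3=15, 1+4·3=13, 0+5·3=15, -3+6·3=15, 8+7·3=29) = 2 (attained by i=2)
Answer: p(-12) = -76; p(3) = 2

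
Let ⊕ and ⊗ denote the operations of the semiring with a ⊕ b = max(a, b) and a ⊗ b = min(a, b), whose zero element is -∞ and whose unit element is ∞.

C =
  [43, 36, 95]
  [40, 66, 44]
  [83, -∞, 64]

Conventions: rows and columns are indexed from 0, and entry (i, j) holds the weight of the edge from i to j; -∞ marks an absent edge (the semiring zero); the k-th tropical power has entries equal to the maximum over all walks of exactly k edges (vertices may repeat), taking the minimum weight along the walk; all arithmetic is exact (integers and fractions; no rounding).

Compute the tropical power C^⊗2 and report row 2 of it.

C^⊗2:
  [83, 36, 64]
  [44, 66, 44]
  [64, 36, 83]
Answer: row 2 of C^⊗2 = [64, 36, 83]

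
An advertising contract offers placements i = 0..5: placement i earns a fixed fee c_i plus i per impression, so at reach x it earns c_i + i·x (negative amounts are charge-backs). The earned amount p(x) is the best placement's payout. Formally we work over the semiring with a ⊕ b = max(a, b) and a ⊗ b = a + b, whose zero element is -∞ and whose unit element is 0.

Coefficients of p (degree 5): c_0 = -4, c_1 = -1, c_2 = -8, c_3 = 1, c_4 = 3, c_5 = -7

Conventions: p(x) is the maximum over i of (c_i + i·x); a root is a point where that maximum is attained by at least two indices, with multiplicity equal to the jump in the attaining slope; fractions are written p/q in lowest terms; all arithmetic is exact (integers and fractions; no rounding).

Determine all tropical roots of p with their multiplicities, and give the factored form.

hull edge (i=0, c=-4) to (i=1, c=-1): slope 3, span 1
hull edge (i=1, c=-1) to (i=4, c=3): slope 4/3, span 3
hull edge (i=4, c=3) to (i=5, c=-7): slope -10, span 1
Factored form: p(x) = -7 ⊗ (x ⊕ (-3)) ⊗ (x ⊕ (-4/3)) ⊗ (x ⊕ (-4/3)) ⊗ (x ⊕ (-4/3)) ⊗ (x ⊕ 10)
Answer: roots = -3 (mult 1), -4/3 (mult 3), 10 (mult 1)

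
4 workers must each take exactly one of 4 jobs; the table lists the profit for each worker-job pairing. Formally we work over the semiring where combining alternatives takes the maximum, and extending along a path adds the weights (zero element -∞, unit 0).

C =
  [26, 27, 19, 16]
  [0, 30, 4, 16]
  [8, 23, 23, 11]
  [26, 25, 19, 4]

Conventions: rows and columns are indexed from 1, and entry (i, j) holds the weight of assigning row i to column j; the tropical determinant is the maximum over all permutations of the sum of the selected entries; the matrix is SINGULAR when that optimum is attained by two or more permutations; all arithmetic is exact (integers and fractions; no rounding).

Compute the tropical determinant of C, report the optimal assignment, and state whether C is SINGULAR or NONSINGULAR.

σ = (1, 2, 3, 4): 26 + 30 + 23 + 4 = 83
σ = (1, 2, 4, 3): 26 + 30 + 11 + 19 = 86
σ = (1, 3, 2, 4): 26 + 4 + 23 + 4 = 57
σ = (1, 3, 4, 2): 26 + 4 + 11 + 25 = 66
σ = (1, 4, 2, 3): 26 + 16 + 23 + 19 = 84
σ = (1, 4, 3, 2): 26 + 16 + 23 + 25 = 90
σ = (2, 1, 3, 4): 27 + 0 + 23 + 4 = 54
σ = (2, 1, 4, 3): 27 + 0 + 11 + 19 = 57
σ = (2, 3, 1, 4): 27 + 4 + 8 + 4 = 43
σ = (2, 3, 4, 1): 27 + 4 + 11 + 26 = 68
σ = (2, 4, 1, 3): 27 + 16 + 8 + 19 = 70
σ = (2, 4, 3, 1): 27 + 16 + 23 + 26 = 92
σ = (3, 1, 2, 4): 19 + 0 + 23 + 4 = 46
σ = (3, 1, 4, 2): 19 + 0 + 11 + 25 = 55
σ = (3, 2, 1, 4): 19 + 30 + 8 + 4 = 61
σ = (3, 2, 4, 1): 19 + 30 + 11 + 26 = 86
σ = (3, 4, 1, 2): 19 + 16 + 8 + 25 = 68
σ = (3, 4, 2, 1): 19 + 16 + 23 + 26 = 84
σ = (4, 1, 2, 3): 16 + 0 + 23 + 19 = 58
σ = (4, 1, 3, 2): 16 + 0 + 23 + 25 = 64
σ = (4, 2, 1, 3): 16 + 30 + 8 + 19 = 73
σ = (4, 2, 3, 1): 16 + 30 + 23 + 26 = 95
σ = (4, 3, 1, 2): 16 + 4 + 8 + 25 = 53
σ = (4, 3, 2, 1): 16 + 4 + 23 + 26 = 69
Optimal value attained by: σ = (4, 2, 3, 1).
Answer: det⊕(C) = 95; verdict: NONSINGULAR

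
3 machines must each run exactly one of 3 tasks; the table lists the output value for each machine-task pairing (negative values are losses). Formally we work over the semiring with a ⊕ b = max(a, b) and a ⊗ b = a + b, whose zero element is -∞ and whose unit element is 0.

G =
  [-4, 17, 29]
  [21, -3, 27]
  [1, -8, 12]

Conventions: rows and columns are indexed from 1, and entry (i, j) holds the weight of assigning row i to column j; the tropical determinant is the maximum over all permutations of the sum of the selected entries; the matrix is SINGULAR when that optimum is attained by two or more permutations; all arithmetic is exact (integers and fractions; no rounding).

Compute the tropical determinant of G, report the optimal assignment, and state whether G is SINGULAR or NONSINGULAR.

σ = (1, 2, 3): (-4) + (-3) + 12 = 5
σ = (1, 3, 2): (-4) + 27 + (-8) = 15
σ = (2, 1, 3): 17 + 21 + 12 = 50
σ = (2, 3, 1): 17 + 27 + 1 = 45
σ = (3, 1, 2): 29 + 21 + (-8) = 42
σ = (3, 2, 1): 29 + (-3) + 1 = 27
Optimal value attained by: σ = (2, 1, 3).
Answer: det⊕(G) = 50; verdict: NONSINGULAR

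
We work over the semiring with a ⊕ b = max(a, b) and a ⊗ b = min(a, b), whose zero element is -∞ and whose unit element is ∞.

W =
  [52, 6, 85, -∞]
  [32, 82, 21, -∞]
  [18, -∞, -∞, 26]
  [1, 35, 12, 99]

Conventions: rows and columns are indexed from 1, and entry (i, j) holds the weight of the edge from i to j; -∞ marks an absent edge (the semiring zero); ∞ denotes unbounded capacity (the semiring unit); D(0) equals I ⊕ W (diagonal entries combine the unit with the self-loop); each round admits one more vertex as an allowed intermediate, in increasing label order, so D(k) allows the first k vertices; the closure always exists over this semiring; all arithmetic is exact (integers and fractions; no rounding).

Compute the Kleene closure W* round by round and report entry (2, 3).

D(0):
  [∞, 6, 85, -∞]
  [32, ∞, 21, -∞]
  [18, -∞, ∞, 26]
  [1, 35, 12, ∞]
D(1):
  [∞, 6, 85, -∞]
  [32, ∞, 32, -∞]
  [18, 6, ∞, 26]
  [1, 35, 12, ∞]
D(2):
  [∞, 6, 85, -∞]
  [32, ∞, 32, -∞]
  [18, 6, ∞, 26]
  [32, 35, 32, ∞]
D(3):
  [∞, 6, 85, 26]
  [32, ∞, 32, 26]
  [18, 6, ∞, 26]
  [32, 35, 32, ∞]
D(4):
  [∞, 26, 85, 26]
  [32, ∞, 32, 26]
  [26, 26, ∞, 26]
  [32, 35, 32, ∞]
Answer: W*[2][3] = 32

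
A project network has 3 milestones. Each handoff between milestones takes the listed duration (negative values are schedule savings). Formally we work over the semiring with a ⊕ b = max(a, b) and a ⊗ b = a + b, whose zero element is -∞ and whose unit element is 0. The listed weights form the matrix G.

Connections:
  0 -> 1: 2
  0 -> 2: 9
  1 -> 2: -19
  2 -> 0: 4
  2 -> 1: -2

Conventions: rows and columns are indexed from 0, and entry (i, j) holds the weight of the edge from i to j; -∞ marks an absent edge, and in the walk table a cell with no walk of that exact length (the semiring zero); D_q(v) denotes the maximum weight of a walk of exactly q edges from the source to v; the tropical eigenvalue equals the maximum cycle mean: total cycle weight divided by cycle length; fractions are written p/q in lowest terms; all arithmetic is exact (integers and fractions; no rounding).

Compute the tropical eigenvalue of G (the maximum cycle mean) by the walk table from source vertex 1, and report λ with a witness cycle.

q=0: [-∞, 0, -∞]
q=1: [-∞, -∞, -19]
q=2: [-15, -21, -∞]
q=3: [-∞, -13, -6]
Optimal cycle mean attained by: cycle 0->2->0, total 9 + 4, length 2.
Answer: λ = 13/2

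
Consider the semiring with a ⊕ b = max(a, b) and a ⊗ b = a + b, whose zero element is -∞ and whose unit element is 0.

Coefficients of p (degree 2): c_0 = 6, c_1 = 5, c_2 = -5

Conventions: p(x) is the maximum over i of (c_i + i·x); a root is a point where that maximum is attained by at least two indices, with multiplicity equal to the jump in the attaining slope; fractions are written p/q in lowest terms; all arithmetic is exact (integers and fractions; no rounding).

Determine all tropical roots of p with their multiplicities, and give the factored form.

hull edge (i=0, c=6) to (i=1, c=5): slope -1, span 1
hull edge (i=1, c=5) to (i=2, c=-5): slope -10, span 1
Factored form: p(x) = -5 ⊗ (x ⊕ 1) ⊗ (x ⊕ 10)
Answer: roots = 1 (mult 1), 10 (mult 1)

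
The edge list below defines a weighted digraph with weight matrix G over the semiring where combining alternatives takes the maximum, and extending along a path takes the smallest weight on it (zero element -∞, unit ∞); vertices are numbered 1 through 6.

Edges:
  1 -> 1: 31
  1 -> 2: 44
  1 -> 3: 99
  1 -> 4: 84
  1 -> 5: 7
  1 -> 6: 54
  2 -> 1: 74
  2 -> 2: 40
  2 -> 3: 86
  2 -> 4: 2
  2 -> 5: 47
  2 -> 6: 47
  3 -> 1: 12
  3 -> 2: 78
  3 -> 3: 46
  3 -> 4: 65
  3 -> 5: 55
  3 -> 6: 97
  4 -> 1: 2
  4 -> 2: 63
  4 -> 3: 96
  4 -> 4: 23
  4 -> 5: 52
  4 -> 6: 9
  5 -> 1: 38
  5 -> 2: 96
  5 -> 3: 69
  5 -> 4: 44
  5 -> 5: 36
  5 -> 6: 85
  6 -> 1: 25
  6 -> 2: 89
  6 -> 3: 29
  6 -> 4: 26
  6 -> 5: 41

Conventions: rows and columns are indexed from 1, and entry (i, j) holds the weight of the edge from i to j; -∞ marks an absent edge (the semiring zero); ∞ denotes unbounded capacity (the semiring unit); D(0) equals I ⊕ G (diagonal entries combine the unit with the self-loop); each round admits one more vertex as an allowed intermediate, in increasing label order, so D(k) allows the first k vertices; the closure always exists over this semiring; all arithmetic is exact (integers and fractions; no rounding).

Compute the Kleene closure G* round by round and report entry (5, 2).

D(0):
  [∞, 44, 99, 84, 7, 54]
  [74, ∞, 86, 2, 47, 47]
  [12, 78, ∞, 65, 55, 97]
  [2, 63, 96, ∞, 52, 9]
  [38, 96, 69, 44, ∞, 85]
  [25, 89, 29, 26, 41, ∞]
D(1):
  [∞, 44, 99, 84, 7, 54]
  [74, ∞, 86, 74, 47, 54]
  [12, 78, ∞, 65, 55, 97]
  [2, 63, 96, ∞, 52, 9]
  [38, 96, 69, 44, ∞, 85]
  [25, 89, 29, 26, 41, ∞]
D(2):
  [∞, 44, 99, 84, 44, 54]
  [74, ∞, 86, 74, 47, 54]
  [74, 78, ∞, 74, 55, 97]
  [63, 63, 96, ∞, 52, 54]
  [74, 96, 86, 74, ∞, 85]
  [74, 89, 86, 74, 47, ∞]
D(3):
  [∞, 78, 99, 84, 55, 97]
  [74, ∞, 86, 74, 55, 86]
  [74, 78, ∞, 74, 55, 97]
  [74, 78, 96, ∞, 55, 96]
  [74, 96, 86, 74, ∞, 86]
  [74, 89, 86, 74, 55, ∞]
D(4):
  [∞, 78, 99, 84, 55, 97]
  [74, ∞, 86, 74, 55, 86]
  [74, 78, ∞, 74, 55, 97]
  [74, 78, 96, ∞, 55, 96]
  [74, 96, 86, 74, ∞, 86]
  [74, 89, 86, 74, 55, ∞]
D(5):
  [∞, 78, 99, 84, 55, 97]
  [74, ∞, 86, 74, 55, 86]
  [74, 78, ∞, 74, 55, 97]
  [74, 78, 96, ∞, 55, 96]
  [74, 96, 86, 74, ∞, 86]
  [74, 89, 86, 74, 55, ∞]
D(6):
  [∞, 89, 99, 84, 55, 97]
  [74, ∞, 86, 74, 55, 86]
  [74, 89, ∞, 74, 55, 97]
  [74, 89, 96, ∞, 55, 96]
  [74, 96, 86, 74, ∞, 86]
  [74, 89, 86, 74, 55, ∞]
Answer: G*[5][2] = 96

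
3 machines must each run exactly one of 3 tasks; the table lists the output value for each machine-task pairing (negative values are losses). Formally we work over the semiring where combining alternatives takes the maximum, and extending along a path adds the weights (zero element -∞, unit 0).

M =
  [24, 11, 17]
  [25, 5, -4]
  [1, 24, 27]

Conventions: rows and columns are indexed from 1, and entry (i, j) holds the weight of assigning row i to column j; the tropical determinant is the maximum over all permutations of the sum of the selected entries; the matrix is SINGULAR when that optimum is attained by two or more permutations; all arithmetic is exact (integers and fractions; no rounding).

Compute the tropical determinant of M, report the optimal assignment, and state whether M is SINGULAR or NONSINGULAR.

σ = (1, 2, 3): 24 + 5 + 27 = 56
σ = (1, 3, 2): 24 + (-4) + 24 = 44
σ = (2, 1, 3): 11 + 25 + 27 = 63
σ = (2, 3, 1): 11 + (-4) + 1 = 8
σ = (3, 1, 2): 17 + 25 + 24 = 66
σ = (3, 2, 1): 17 + 5 + 1 = 23
Optimal value attained by: σ = (3, 1, 2).
Answer: det⊕(M) = 66; verdict: NONSINGULAR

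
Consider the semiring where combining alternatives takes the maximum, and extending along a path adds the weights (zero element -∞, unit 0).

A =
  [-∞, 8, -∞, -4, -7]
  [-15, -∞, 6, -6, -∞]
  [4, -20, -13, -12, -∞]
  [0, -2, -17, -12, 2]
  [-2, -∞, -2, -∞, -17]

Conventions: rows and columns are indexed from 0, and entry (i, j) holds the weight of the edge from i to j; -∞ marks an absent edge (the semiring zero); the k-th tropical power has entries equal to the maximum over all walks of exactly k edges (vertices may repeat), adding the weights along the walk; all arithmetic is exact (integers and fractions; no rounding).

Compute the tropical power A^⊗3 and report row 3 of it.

A^⊗2:
  [-4, -6, 14, 2, -2]
  [10, -7, -7, -6, -4]
  [-9, 12, -14, 0, -3]
  [0, 8, 4, -4, -7]
  [2, 6, -15, -6, -9]
A^⊗3:
  [18, 4, 1, 2, 4]
  [-3, 18, -1, 6, 3]
  [0, -1, 18, 6, 2]
  [8, 8, 14, 2, -2]
  [-6, 10, 12, 0, -4]
Answer: row 3 of A^⊗3 = [8, 8, 14, 2, -2]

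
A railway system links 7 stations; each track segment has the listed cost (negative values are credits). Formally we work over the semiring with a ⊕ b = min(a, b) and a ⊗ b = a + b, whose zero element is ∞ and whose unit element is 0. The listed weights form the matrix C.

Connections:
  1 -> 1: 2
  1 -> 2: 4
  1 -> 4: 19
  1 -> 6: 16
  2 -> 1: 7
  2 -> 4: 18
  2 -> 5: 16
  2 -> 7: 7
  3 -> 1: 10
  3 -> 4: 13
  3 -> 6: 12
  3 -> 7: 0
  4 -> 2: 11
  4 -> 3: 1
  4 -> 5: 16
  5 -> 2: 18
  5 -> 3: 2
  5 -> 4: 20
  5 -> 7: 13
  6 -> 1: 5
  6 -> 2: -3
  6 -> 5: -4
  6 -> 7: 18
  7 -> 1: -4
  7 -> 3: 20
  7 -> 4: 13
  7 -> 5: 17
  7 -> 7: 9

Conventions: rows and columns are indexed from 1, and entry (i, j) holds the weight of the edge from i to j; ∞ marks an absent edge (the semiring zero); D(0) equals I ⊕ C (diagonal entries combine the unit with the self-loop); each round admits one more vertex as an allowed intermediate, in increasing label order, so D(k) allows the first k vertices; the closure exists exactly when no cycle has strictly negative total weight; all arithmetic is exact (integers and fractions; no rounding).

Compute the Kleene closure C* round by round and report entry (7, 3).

D(0):
  [0, 4, ∞, 19, ∞, 16, ∞]
  [7, 0, ∞, 18, 16, ∞, 7]
  [10, ∞, 0, 13, ∞, 12, 0]
  [∞, 11, 1, 0, 16, ∞, ∞]
  [∞, 18, 2, 20, 0, ∞, 13]
  [5, -3, ∞, ∞, -4, 0, 18]
  [-4, ∞, 20, 13, 17, ∞, 0]
D(1):
  [0, 4, ∞, 19, ∞, 16, ∞]
  [7, 0, ∞, 18, 16, 23, 7]
  [10, 14, 0, 13, ∞, 12, 0]
  [∞, 11, 1, 0, 16, ∞, ∞]
  [∞, 18, 2, 20, 0, ∞, 13]
  [5, -3, ∞, 24, -4, 0, 18]
  [-4, 0, 20, 13, 17, 12, 0]
D(2):
  [0, 4, ∞, 19, 20, 16, 11]
  [7, 0, ∞, 18, 16, 23, 7]
  [10, 14, 0, 13, 30, 12, 0]
  [18, 11, 1, 0, 16, 34, 18]
  [25, 18, 2, 20, 0, 41, 13]
  [4, -3, ∞, 15, -4, 0, 4]
  [-4, 0, 20, 13, 16, 12, 0]
D(3):
  [0, 4, ∞, 19, 20, 16, 11]
  [7, 0, ∞, 18, 16, 23, 7]
  [10, 14, 0, 13, 30, 12, 0]
  [11, 11, 1, 0, 16, 13, 1]
  [12, 16, 2, 15, 0, 14, 2]
  [4, -3, ∞, 15, -4, 0, 4]
  [-4, 0, 20, 13, 16, 12, 0]
D(4):
  [0, 4, 20, 19, 20, 16, 11]
  [7, 0, 19, 18, 16, 23, 7]
  [10, 14, 0, 13, 29, 12, 0]
  [11, 11, 1, 0, 16, 13, 1]
  [12, 16, 2, 15, 0, 14, 2]
  [4, -3, 16, 15, -4, 0, 4]
  [-4, 0, 14, 13, 16, 12, 0]
D(5):
  [0, 4, 20, 19, 20, 16, 11]
  [7, 0, 18, 18, 16, 23, 7]
  [10, 14, 0, 13, 29, 12, 0]
  [11, 11, 1, 0, 16, 13, 1]
  [12, 16, 2, 15, 0, 14, 2]
  [4, -3, -2, 11, -4, 0, -2]
  [-4, 0, 14, 13, 16, 12, 0]
D(6):
  [0, 4, 14, 19, 12, 16, 11]
  [7, 0, 18, 18, 16, 23, 7]
  [10, 9, 0, 13, 8, 12, 0]
  [11, 10, 1, 0, 9, 13, 1]
  [12, 11, 2, 15, 0, 14, 2]
  [4, -3, -2, 11, -4, 0, -2]
  [-4, 0, 10, 13, 8, 12, 0]
D(7):
  [0, 4, 14, 19, 12, 16, 11]
  [3, 0, 17, 18, 15, 19, 7]
  [-4, 0, 0, 13, 8, 12, 0]
  [-3, 1, 1, 0, 9, 13, 1]
  [-2, 2, 2, 15, 0, 14, 2]
  [-6, -3, -2, 11, -4, 0, -2]
  [-4, 0, 10, 13, 8, 12, 0]
Answer: C*[7][3] = 10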